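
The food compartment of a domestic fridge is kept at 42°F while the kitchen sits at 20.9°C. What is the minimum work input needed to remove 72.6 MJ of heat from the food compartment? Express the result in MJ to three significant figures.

In absolute terms T_C = 278.71 K and T_H = 294.05 K, so ΔT = 15.34 K.
The reversible limit is COP_R = T_C/ΔT = 18.16, so W_min = Q_C/COP = Q_C·ΔT/T_C.
W_min = 72.60 × 15.34/278.71 = 3.997 MJ.

4.00 MJ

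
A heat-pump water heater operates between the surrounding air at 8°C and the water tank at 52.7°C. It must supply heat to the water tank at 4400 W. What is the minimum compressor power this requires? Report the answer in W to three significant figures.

In absolute terms T_C = 281.15 K and T_H = 325.85 K, so ΔT = 44.70 K.
COP_Carnot = T_H/ΔT = 325.85/44.70 = 7.290.
Ẇ_min = Q̇/COP_Carnot = 4400/7.290 = 603.6 W.

604 W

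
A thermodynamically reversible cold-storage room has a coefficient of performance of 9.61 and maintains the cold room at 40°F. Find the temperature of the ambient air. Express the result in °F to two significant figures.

COP_R = T_C/(T_H − T_C) gives T_H − T_C = T_C/COP.
With T_C = 277.59 K, T_H = 277.59 × (1 + 1/9.61) = 306.48 K.
Converting, 306.48 K = 91.99°F.

92 °F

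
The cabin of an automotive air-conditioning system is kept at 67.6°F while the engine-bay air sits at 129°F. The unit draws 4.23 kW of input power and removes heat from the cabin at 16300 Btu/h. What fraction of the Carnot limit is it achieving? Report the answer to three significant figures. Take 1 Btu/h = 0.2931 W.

Converting, Q̇_C = 16300 Btu/h = 4.778 kW, so COP_actual = Q̇_C/Ẇ = 4.778/4.230 = 1.129.
In absolute terms T_C = 292.93 K and T_H = 327.04 K, so ΔT = 34.11 K.
COP_Carnot = T_C/ΔT = 292.93/34.11 = 8.587.
η_II = COP_actual/COP_Carnot = 1.129/8.587 = 0.1315.

0.132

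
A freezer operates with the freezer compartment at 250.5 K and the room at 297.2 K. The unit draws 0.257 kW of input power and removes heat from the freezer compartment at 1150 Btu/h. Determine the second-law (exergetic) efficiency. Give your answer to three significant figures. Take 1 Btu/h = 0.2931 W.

0.245

Converting, Q̇_C = 1150 Btu/h = 0.3371 kW, so COP_actual = Q̇_C/Ẇ = 0.3371/0.2570 = 1.312.
The reservoir spacing is ΔT = 297.2 − 250.5 = 46.70 K.
COP_Carnot = T_C/ΔT = 250.50/46.70 = 5.364.
η_II = COP_actual/COP_Carnot = 1.312/5.364 = 0.2445.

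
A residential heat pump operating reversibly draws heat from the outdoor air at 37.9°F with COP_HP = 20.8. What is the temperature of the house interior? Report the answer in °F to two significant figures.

63 °F

COP_HP = T_H/(T_H − T_C) rearranges to T_H = COP·T_C/(COP − 1).
With T_C = 276.43 K, T_H = 20.8 × 276.43/19.80 = 290.39 K.
Converting, 290.39 K = 63.03°F.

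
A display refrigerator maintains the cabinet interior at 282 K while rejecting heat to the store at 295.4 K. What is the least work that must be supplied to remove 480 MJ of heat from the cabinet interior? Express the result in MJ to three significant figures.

The reservoir spacing is ΔT = 295.4 − 282 = 13.40 K.
The reversible limit is COP_R = T_C/ΔT = 21.04, so W_min = Q_C/COP = Q_C·ΔT/T_C.
W_min = 480.0 × 13.40/282.00 = 22.81 MJ.

22.8 MJ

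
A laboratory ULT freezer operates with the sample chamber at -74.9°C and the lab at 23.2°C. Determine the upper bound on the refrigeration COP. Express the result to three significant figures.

In absolute terms T_C = 198.25 K and T_H = 296.35 K, so ΔT = 98.10 K.
For a reversible cycle, COP_Carnot = T_C/ΔT = 198.25/98.10 = 2.021.

2.02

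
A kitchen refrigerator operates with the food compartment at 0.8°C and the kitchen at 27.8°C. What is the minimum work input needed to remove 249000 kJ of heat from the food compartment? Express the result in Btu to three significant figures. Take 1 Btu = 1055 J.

23300 Btu

In absolute terms T_C = 273.95 K and T_H = 300.95 K, so ΔT = 27.00 K.
The reversible limit is COP_R = T_C/ΔT = 10.15, so W_min = Q_C/COP = Q_C·ΔT/T_C.
W_min = 249000 × 27.00/273.95 = 24540 kJ = 23260 Btu.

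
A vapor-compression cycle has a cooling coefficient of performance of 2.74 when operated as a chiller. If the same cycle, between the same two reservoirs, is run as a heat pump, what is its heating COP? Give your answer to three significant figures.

The first law on one cycle gives Q_H = Q_C + W, so Q_H/W = Q_C/W + 1.
COP_HP = COP_R + 1 = 2.74 + 1 = 3.74.

3.74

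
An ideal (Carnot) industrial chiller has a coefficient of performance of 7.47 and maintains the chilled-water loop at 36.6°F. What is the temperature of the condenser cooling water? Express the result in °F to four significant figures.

COP_R = T_C/(T_H − T_C) gives T_H − T_C = T_C/COP.
With T_C = 275.71 K, T_H = 275.71 × (1 + 1/7.47) = 312.61 K.
Converting, 312.61 K = 103.04°F.

103.0 °F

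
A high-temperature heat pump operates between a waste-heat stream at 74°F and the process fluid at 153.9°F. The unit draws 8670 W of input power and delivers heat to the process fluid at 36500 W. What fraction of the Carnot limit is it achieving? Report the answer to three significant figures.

COP_actual = Q̇_H/Ẇ = 36500/8670 = 4.210.
In absolute terms T_C = 296.48 K and T_H = 340.87 K, so ΔT = 44.39 K.
COP_Carnot = T_H/ΔT = 340.87/44.39 = 7.679.
η_II = COP_actual/COP_Carnot = 4.210/7.679 = 0.5482.

0.548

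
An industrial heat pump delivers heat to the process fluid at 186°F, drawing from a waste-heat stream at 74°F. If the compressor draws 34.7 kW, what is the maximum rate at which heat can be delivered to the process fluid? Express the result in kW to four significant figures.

200.0 kW

In absolute terms T_C = 296.48 K and T_H = 358.71 K, so ΔT = 62.22 K.
COP_Carnot = T_H/ΔT = 358.71/62.22 = 5.765.
Q̇_max = COP_Carnot × Ẇ = 5.765 × 34.70 kW = 200.0 kW.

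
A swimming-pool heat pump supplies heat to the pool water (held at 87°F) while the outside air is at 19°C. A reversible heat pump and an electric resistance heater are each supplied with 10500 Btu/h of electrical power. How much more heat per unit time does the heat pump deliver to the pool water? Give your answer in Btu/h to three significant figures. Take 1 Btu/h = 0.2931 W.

In absolute terms T_C = 292.15 K and T_H = 303.71 K, so ΔT = 11.56 K.
COP_Carnot = T_H/ΔT = 303.71/11.56 = 26.28.
The heat pump delivers Q̇_H = COP × Ẇ = 276000 Btu/h; the resistance heater delivers Ẇ = 10500 Btu/h.
Extra = (COP − 1)·Ẇ = 265500 Btu/h.

265000 Btu/h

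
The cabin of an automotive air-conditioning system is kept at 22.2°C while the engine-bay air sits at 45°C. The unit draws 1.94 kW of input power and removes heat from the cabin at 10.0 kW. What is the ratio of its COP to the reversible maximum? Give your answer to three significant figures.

0.398

COP_actual = Q̇_C/Ẇ = 10.00/1.940 = 5.155.
In absolute terms T_C = 295.35 K and T_H = 318.15 K, so ΔT = 22.80 K.
COP_Carnot = T_C/ΔT = 295.35/22.80 = 12.95.
η_II = COP_actual/COP_Carnot = 5.155/12.95 = 0.3979.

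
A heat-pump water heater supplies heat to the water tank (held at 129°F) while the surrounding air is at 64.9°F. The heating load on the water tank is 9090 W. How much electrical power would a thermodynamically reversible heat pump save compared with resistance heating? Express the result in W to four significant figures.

8100 W

In absolute terms T_C = 291.43 K and T_H = 327.04 K, so ΔT = 35.61 K.
COP_Carnot = T_H/ΔT = 327.04/35.61 = 9.184.
Resistance heating needs Ẇ_res = Q̇_H = 9090 W; the reversible heat pump needs only Ẇ_hp = Q̇_H/COP = 989.8 W.
Saving = 9090 − 989.8 = 8100 W.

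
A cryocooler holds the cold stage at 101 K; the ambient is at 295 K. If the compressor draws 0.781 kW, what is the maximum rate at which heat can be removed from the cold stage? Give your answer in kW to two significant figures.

The reservoir spacing is ΔT = 295 − 101 = 194.0 K.
COP_Carnot = T_C/ΔT = 101.00/194.0 = 0.5206.
Q̇_max = COP_Carnot × Ẇ = 0.5206 × 0.7810 kW = 0.4066 kW.

0.41 kW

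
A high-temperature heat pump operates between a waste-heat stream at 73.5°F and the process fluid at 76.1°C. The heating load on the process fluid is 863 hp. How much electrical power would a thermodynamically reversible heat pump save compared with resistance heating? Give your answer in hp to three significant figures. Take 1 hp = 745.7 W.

732 hp

In absolute terms T_C = 296.21 K and T_H = 349.25 K, so ΔT = 53.04 K.
COP_Carnot = T_H/ΔT = 349.25/53.04 = 6.584.
Resistance heating needs Ẇ_res = Q̇_H = 863.0 hp; the reversible heat pump needs only Ẇ_hp = Q̇_H/COP = 131.1 hp.
Saving = 863.0 − 131.1 = 731.9 hp.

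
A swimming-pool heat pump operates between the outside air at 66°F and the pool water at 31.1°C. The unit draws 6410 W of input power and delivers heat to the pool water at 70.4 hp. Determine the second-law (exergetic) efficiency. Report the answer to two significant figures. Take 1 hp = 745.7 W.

0.33

Converting, Q̇_H = 70.40 hp = 52500 W, so COP_actual = Q̇_H/Ẇ = 52500/6410 = 8.190.
In absolute terms T_C = 292.04 K and T_H = 304.25 K, so ΔT = 12.21 K.
COP_Carnot = T_H/ΔT = 304.25/12.21 = 24.92.
η_II = COP_actual/COP_Carnot = 8.190/24.92 = 0.3287.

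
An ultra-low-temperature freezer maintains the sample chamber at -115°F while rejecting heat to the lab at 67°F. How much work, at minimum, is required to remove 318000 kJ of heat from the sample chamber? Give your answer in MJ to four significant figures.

In absolute terms T_C = 191.48 K and T_H = 292.59 K, so ΔT = 101.1 K.
The reversible limit is COP_R = T_C/ΔT = 1.894, so W_min = Q_C/COP = Q_C·ΔT/T_C.
W_min = 318000 × 101.1/191.48 = 167900 kJ = 167.9 MJ.

167.9 MJ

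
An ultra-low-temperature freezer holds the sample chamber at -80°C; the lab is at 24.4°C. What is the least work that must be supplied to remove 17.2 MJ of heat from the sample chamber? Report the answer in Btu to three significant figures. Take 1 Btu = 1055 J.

8810 Btu

In absolute terms T_C = 193.15 K and T_H = 297.55 K, so ΔT = 104.4 K.
The reversible limit is COP_R = T_C/ΔT = 1.850, so W_min = Q_C/COP = Q_C·ΔT/T_C.
W_min = 17.20 × 104.4/193.15 = 9.297 MJ = 8812 Btu.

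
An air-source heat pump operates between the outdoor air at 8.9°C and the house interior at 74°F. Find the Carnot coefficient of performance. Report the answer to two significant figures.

In absolute terms T_C = 282.05 K and T_H = 296.48 K, so ΔT = 14.43 K.
For a reversible cycle, COP_Carnot = T_H/ΔT = 296.48/14.43 = 20.54.

21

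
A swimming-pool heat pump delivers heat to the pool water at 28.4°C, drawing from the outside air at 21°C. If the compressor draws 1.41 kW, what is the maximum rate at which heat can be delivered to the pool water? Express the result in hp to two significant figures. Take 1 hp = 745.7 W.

In absolute terms T_C = 294.15 K and T_H = 301.55 K, so ΔT = 7.400 K.
COP_Carnot = T_H/ΔT = 301.55/7.400 = 40.75.
Q̇_max = COP_Carnot × Ẇ = 40.75 × 1.410 kW = 57.46 kW = 77.05 hp.

77 hp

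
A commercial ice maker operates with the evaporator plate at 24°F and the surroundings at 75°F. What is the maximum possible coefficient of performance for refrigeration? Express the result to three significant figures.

9.48

In absolute terms T_C = 268.71 K and T_H = 297.04 K, so ΔT = 28.33 K.
For a reversible cycle, COP_Carnot = T_C/ΔT = 268.71/28.33 = 9.484.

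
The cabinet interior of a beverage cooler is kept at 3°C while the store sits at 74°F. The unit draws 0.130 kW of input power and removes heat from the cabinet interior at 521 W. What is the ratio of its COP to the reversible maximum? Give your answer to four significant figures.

Converting, Q̇_C = 521.0 W = 0.5210 kW, so COP_actual = Q̇_C/Ẇ = 0.5210/0.1300 = 4.008.
In absolute terms T_C = 276.15 K and T_H = 296.48 K, so ΔT = 20.33 K.
COP_Carnot = T_C/ΔT = 276.15/20.33 = 13.58.
η_II = COP_actual/COP_Carnot = 4.008/13.58 = 0.2951.

0.2951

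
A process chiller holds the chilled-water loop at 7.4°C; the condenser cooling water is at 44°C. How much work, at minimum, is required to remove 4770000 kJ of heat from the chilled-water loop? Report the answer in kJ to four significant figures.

622300 kJ

In absolute terms T_C = 280.55 K and T_H = 317.15 K, so ΔT = 36.60 K.
The reversible limit is COP_R = T_C/ΔT = 7.665, so W_min = Q_C/COP = Q_C·ΔT/T_C.
W_min = 4770000 × 36.60/280.55 = 622300 kJ.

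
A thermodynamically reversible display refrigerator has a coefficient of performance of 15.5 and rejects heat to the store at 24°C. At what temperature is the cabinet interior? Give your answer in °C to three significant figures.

5.99 °C

For a Carnot refrigerator COP_R = T_C/(T_H − T_C), so T_C = COP·T_H/(1 + COP).
With T_H = 297.15 K, T_C = 15.5 × 297.15/16.50 = 279.14 K.
Converting, 279.14 K = 5.99°C.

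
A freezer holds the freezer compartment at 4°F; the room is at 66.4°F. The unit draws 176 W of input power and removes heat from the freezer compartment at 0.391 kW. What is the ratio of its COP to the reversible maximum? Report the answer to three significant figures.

0.299

Converting, Q̇_C = 0.3910 kW = 391.0 W, so COP_actual = Q̇_C/Ẇ = 391.0/176.0 = 2.222.
In absolute terms T_C = 257.59 K and T_H = 292.26 K, so ΔT = 34.67 K.
COP_Carnot = T_C/ΔT = 257.59/34.67 = 7.431.
η_II = COP_actual/COP_Carnot = 2.222/7.431 = 0.2990.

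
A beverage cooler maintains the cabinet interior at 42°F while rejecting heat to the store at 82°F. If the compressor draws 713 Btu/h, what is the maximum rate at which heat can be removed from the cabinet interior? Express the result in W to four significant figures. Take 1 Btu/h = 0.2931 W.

In absolute terms T_C = 278.71 K and T_H = 300.93 K, so ΔT = 22.22 K.
COP_Carnot = T_C/ΔT = 278.71/22.22 = 12.54.
Q̇_max = COP_Carnot × Ẇ = 12.54 × 713.0 Btu/h = 8942 Btu/h = 2621 W.

2621 W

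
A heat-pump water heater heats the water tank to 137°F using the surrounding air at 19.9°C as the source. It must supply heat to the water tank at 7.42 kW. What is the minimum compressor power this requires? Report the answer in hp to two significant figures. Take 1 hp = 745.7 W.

1.2 hp

In absolute terms T_C = 293.05 K and T_H = 331.48 K, so ΔT = 38.43 K.
COP_Carnot = T_H/ΔT = 331.48/38.43 = 8.625.
Ẇ_min = Q̇/COP_Carnot = 7.420/8.625 = 0.8603 kW = 1.154 hp.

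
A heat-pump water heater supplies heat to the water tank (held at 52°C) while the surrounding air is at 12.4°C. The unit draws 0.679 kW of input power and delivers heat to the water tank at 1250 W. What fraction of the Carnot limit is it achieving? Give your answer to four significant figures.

Converting, Q̇_H = 1250 W = 1.250 kW, so COP_actual = Q̇_H/Ẇ = 1.250/0.6790 = 1.841.
In absolute terms T_C = 285.55 K and T_H = 325.15 K, so ΔT = 39.60 K.
COP_Carnot = T_H/ΔT = 325.15/39.60 = 8.211.
η_II = COP_actual/COP_Carnot = 1.841/8.211 = 0.2242.

0.2242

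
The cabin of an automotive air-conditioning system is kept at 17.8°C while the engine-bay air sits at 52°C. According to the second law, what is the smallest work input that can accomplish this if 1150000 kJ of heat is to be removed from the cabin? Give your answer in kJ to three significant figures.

In absolute terms T_C = 290.95 K and T_H = 325.15 K, so ΔT = 34.20 K.
The reversible limit is COP_R = T_C/ΔT = 8.507, so W_min = Q_C/COP = Q_C·ΔT/T_C.
W_min = 1150000 × 34.20/290.95 = 135200 kJ.

135000 kJ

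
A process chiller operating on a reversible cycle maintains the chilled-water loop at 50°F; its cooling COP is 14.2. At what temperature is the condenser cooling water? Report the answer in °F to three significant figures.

85.9 °F

COP_R = T_C/(T_H − T_C) gives T_H − T_C = T_C/COP.
With T_C = 283.15 K, T_H = 283.15 × (1 + 1/14.2) = 303.09 K.
Converting, 303.09 K = 85.89°F.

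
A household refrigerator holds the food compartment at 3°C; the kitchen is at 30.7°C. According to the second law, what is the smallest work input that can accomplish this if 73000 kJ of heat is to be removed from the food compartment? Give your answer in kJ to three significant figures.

In absolute terms T_C = 276.15 K and T_H = 303.85 K, so ΔT = 27.70 K.
The reversible limit is COP_R = T_C/ΔT = 9.969, so W_min = Q_C/COP = Q_C·ΔT/T_C.
W_min = 73000 × 27.70/276.15 = 7322 kJ.

7320 kJ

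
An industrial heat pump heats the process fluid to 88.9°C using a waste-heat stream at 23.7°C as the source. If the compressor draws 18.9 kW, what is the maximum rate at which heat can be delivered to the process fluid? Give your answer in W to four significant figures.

In absolute terms T_C = 296.85 K and T_H = 362.05 K, so ΔT = 65.20 K.
COP_Carnot = T_H/ΔT = 362.05/65.20 = 5.553.
Q̇_max = COP_Carnot × Ẇ = 5.553 × 18.90 kW = 105.0 kW = 105000 W.

105000 W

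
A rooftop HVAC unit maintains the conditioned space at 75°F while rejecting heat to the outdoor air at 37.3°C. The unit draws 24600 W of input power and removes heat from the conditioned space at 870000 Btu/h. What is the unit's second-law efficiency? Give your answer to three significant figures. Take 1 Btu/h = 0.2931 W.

0.468

Converting, Q̇_C = 870000 Btu/h = 255000 W, so COP_actual = Q̇_C/Ẇ = 255000/24600 = 10.37.
In absolute terms T_C = 297.04 K and T_H = 310.45 K, so ΔT = 13.41 K.
COP_Carnot = T_C/ΔT = 297.04/13.41 = 22.15.
η_II = COP_actual/COP_Carnot = 10.37/22.15 = 0.4680.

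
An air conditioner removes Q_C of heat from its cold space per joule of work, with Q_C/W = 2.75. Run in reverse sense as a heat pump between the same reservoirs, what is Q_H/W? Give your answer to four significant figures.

3.750

The first law on one cycle gives Q_H = Q_C + W, so Q_H/W = Q_C/W + 1.
COP_HP = COP_R + 1 = 2.75 + 1 = 3.75.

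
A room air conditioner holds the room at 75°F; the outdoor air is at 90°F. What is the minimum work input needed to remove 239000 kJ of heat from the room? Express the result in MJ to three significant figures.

6.71 MJ

In absolute terms T_C = 297.04 K and T_H = 305.37 K, so ΔT = 8.333 K.
The reversible limit is COP_R = T_C/ΔT = 35.64, so W_min = Q_C/COP = Q_C·ΔT/T_C.
W_min = 239000 × 8.333/297.04 = 6705 kJ = 6.705 MJ.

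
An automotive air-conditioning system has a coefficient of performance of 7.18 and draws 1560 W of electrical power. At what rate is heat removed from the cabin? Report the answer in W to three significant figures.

11200 W

Q̇_C = COP × Ẇ = 7.18 × 1560 = 11200 W.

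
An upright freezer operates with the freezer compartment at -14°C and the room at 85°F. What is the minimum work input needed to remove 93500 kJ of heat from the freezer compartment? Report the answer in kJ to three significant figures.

15700 kJ

In absolute terms T_C = 259.15 K and T_H = 302.59 K, so ΔT = 43.44 K.
The reversible limit is COP_R = T_C/ΔT = 5.965, so W_min = Q_C/COP = Q_C·ΔT/T_C.
W_min = 93500 × 43.44/259.15 = 15670 kJ.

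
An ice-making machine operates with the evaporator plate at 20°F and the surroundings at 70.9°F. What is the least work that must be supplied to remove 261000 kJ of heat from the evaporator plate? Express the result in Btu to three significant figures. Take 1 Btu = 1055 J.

In absolute terms T_C = 266.48 K and T_H = 294.76 K, so ΔT = 28.28 K.
The reversible limit is COP_R = T_C/ΔT = 9.424, so W_min = Q_C/COP = Q_C·ΔT/T_C.
W_min = 261000 × 28.28/266.48 = 27700 kJ = 26250 Btu.

26300 Btu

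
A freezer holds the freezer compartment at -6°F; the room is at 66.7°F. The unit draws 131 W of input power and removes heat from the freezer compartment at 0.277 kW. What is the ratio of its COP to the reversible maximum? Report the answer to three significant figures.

Converting, Q̇_C = 0.2770 kW = 277.0 W, so COP_actual = Q̇_C/Ẇ = 277.0/131.0 = 2.115.
In absolute terms T_C = 252.04 K and T_H = 292.43 K, so ΔT = 40.39 K.
COP_Carnot = T_C/ΔT = 252.04/40.39 = 6.240.
η_II = COP_actual/COP_Carnot = 2.115/6.240 = 0.3388.

0.339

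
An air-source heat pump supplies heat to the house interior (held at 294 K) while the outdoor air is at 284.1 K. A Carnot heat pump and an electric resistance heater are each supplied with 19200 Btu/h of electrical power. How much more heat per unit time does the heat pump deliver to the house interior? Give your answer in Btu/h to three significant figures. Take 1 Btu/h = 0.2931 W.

The reservoir spacing is ΔT = 294 − 284.1 = 9.900 K.
COP_Carnot = T_H/ΔT = 294.00/9.900 = 29.70.
The heat pump delivers Q̇_H = COP × Ẇ = 570200 Btu/h; the resistance heater delivers Ẇ = 19200 Btu/h.
Extra = (COP − 1)·Ẇ = 551000 Btu/h.

551000 Btu/h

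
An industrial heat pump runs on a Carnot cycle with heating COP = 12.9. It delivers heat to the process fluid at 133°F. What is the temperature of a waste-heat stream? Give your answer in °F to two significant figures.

COP_HP = T_H/(T_H − T_C) gives T_H − T_C = T_H/COP.
With T_H = 329.26 K, T_C = 329.26 × (1 − 1/12.9) = 303.74 K.
Converting, 303.74 K = 87.06°F.

87 °F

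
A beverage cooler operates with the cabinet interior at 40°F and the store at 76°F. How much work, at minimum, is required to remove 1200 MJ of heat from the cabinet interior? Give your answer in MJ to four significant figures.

In absolute terms T_C = 277.59 K and T_H = 297.59 K, so ΔT = 20.00 K.
The reversible limit is COP_R = T_C/ΔT = 13.88, so W_min = Q_C/COP = Q_C·ΔT/T_C.
W_min = 1200 × 20.00/277.59 = 86.46 MJ.

86.46 MJ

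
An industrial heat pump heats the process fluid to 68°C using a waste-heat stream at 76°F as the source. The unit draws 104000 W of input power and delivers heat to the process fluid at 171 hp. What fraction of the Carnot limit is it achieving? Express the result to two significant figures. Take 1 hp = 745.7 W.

Converting, Q̇_H = 171.0 hp = 127500 W, so COP_actual = Q̇_H/Ẇ = 127500/104000 = 1.226.
In absolute terms T_C = 297.59 K and T_H = 341.15 K, so ΔT = 43.56 K.
COP_Carnot = T_H/ΔT = 341.15/43.56 = 7.833.
η_II = COP_actual/COP_Carnot = 1.226/7.833 = 0.1565.

0.16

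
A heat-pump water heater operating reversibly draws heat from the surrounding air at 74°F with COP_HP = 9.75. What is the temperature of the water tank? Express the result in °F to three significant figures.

COP_HP = T_H/(T_H − T_C) rearranges to T_H = COP·T_C/(COP − 1).
With T_C = 296.48 K, T_H = 9.75 × 296.48/8.750 = 330.37 K.
Converting, 330.37 K = 134.99°F.

135 °F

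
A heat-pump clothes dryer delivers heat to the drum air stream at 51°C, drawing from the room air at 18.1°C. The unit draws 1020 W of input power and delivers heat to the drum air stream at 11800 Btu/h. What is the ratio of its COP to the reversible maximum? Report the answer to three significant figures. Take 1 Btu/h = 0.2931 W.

Converting, Q̇_H = 11800 Btu/h = 3459 W, so COP_actual = Q̇_H/Ẇ = 3459/1020 = 3.391.
In absolute terms T_C = 291.25 K and T_H = 324.15 K, so ΔT = 32.90 K.
COP_Carnot = T_H/ΔT = 324.15/32.90 = 9.853.
η_II = COP_actual/COP_Carnot = 3.391/9.853 = 0.3441.

0.344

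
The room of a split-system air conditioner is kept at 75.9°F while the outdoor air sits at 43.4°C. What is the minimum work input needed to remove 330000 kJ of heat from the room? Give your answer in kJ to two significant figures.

In absolute terms T_C = 297.54 K and T_H = 316.55 K, so ΔT = 19.01 K.
The reversible limit is COP_R = T_C/ΔT = 15.65, so W_min = Q_C/COP = Q_C·ΔT/T_C.
W_min = 330000 × 19.01/297.54 = 21090 kJ.

21000 kJ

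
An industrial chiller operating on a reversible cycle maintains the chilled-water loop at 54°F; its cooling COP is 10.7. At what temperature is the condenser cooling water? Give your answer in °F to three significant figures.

102 °F

COP_R = T_C/(T_H − T_C) gives T_H − T_C = T_C/COP.
With T_C = 285.37 K, T_H = 285.37 × (1 + 1/10.7) = 312.04 K.
Converting, 312.04 K = 102.01°F.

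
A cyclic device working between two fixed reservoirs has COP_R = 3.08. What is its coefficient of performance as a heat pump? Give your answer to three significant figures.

The first law on one cycle gives Q_H = Q_C + W, so Q_H/W = Q_C/W + 1.
COP_HP = COP_R + 1 = 3.08 + 1 = 4.08.

4.08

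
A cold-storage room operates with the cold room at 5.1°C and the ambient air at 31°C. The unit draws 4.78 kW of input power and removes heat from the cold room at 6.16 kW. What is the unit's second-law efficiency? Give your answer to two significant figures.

COP_actual = Q̇_C/Ẇ = 6.160/4.780 = 1.289.
In absolute terms T_C = 278.25 K and T_H = 304.15 K, so ΔT = 25.90 K.
COP_Carnot = T_C/ΔT = 278.25/25.90 = 10.74.
η_II = COP_actual/COP_Carnot = 1.289/10.74 = 0.1200.

0.12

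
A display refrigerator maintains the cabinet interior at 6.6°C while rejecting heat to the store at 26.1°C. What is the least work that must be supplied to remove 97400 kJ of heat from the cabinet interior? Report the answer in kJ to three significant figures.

In absolute terms T_C = 279.75 K and T_H = 299.25 K, so ΔT = 19.50 K.
The reversible limit is COP_R = T_C/ΔT = 14.35, so W_min = Q_C/COP = Q_C·ΔT/T_C.
W_min = 97400 × 19.50/279.75 = 6789 kJ.

6790 kJ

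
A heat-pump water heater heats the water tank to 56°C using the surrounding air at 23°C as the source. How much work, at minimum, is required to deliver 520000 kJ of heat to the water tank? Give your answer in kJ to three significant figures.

52100 kJ

In absolute terms T_C = 296.15 K and T_H = 329.15 K, so ΔT = 33.00 K.
The reversible limit is COP_HP = T_H/ΔT = 9.974, so W_min = Q_H/COP = Q_H·ΔT/T_H.
W_min = 520000 × 33.00/329.15 = 52130 kJ.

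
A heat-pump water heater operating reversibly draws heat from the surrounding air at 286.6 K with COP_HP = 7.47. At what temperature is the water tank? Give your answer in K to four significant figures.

330.9 K

COP_HP = T_H/(T_H − T_C) rearranges to T_H = COP·T_C/(COP − 1).
With T_C = 286.60 K, T_H = 7.47 × 286.60/6.470 = 330.90 K.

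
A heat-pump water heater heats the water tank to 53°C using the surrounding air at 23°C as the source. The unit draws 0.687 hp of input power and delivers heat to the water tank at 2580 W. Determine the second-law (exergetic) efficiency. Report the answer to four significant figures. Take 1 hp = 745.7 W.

Converting, Q̇_H = 2580 W = 3.460 hp, so COP_actual = Q̇_H/Ẇ = 3.460/0.6870 = 5.036.
In absolute terms T_C = 296.15 K and T_H = 326.15 K, so ΔT = 30.00 K.
COP_Carnot = T_H/ΔT = 326.15/30.00 = 10.87.
η_II = COP_actual/COP_Carnot = 5.036/10.87 = 0.4632.

0.4632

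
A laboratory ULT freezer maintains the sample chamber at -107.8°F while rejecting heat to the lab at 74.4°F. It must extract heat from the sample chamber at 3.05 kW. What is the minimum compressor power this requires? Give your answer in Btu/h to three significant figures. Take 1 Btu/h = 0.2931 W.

In absolute terms T_C = 195.48 K and T_H = 296.71 K, so ΔT = 101.2 K.
COP_Carnot = T_C/ΔT = 195.48/101.2 = 1.931.
Ẇ_min = Q̇/COP_Carnot = 3.050/1.931 = 1.579 kW = 5388 Btu/h.

5390 Btu/h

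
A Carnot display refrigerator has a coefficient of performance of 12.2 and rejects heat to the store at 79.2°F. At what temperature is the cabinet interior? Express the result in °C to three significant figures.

For a Carnot refrigerator COP_R = T_C/(T_H − T_C), so T_C = COP·T_H/(1 + COP).
With T_H = 299.37 K, T_C = 12.2 × 299.37/13.20 = 276.69 K.
Converting, 276.69 K = 3.54°C.

3.54 °C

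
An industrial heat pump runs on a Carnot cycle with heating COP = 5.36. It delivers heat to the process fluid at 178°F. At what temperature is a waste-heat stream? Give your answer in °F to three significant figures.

COP_HP = T_H/(T_H − T_C) gives T_H − T_C = T_H/COP.
With T_H = 354.26 K, T_C = 354.26 × (1 − 1/5.36) = 288.17 K.
Converting, 288.17 K = 59.03°F.

59.0 °F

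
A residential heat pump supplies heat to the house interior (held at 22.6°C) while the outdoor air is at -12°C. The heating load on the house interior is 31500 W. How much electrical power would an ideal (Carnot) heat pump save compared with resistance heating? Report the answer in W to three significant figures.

27800 W

In absolute terms T_C = 261.15 K and T_H = 295.75 K, so ΔT = 34.60 K.
COP_Carnot = T_H/ΔT = 295.75/34.60 = 8.548.
Resistance heating needs Ẇ_res = Q̇_H = 31500 W; the reversible heat pump needs only Ẇ_hp = Q̇_H/COP = 3685 W.
Saving = 31500 − 3685 = 27810 W.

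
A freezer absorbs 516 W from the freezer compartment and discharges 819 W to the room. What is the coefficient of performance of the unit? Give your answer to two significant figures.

The first law gives Q̇_H = Q̇_C + Ẇ, so the three rates are Q̇_C = 516.0, Q̇_H = 819.0, Ẇ = 303.0 W.
COP_R = Q̇_C/Ẇ = 516.0/303.0 = 1.703.

1.7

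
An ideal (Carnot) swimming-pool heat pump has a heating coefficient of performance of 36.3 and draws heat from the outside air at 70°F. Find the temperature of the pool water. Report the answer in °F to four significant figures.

85.00 °F

COP_HP = T_H/(T_H − T_C) rearranges to T_H = COP·T_C/(COP − 1).
With T_C = 294.26 K, T_H = 36.3 × 294.26/35.30 = 302.60 K.
Converting, 302.60 K = 85.00°F.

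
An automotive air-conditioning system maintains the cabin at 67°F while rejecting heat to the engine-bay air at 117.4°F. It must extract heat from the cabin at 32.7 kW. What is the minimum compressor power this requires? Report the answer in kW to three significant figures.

In absolute terms T_C = 292.59 K and T_H = 320.59 K, so ΔT = 28.00 K.
COP_Carnot = T_C/ΔT = 292.59/28.00 = 10.45.
Ẇ_min = Q̇/COP_Carnot = 32.70/10.45 = 3.129 kW.

3.13 kW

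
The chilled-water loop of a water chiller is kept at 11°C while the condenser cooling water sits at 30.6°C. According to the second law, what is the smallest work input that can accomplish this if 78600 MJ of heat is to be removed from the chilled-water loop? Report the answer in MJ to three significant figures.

In absolute terms T_C = 284.15 K and T_H = 303.75 K, so ΔT = 19.60 K.
The reversible limit is COP_R = T_C/ΔT = 14.50, so W_min = Q_C/COP = Q_C·ΔT/T_C.
W_min = 78600 × 19.60/284.15 = 5422 MJ.

5420 MJ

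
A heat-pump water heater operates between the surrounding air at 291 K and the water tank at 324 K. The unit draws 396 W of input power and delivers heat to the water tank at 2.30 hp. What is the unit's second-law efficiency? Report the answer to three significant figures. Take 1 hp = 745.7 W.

Converting, Q̇_H = 2.300 hp = 1715 W, so COP_actual = Q̇_H/Ẇ = 1715/396.0 = 4.331.
The reservoir spacing is ΔT = 324 − 291 = 33.00 K.
COP_Carnot = T_H/ΔT = 324.00/33.00 = 9.818.
η_II = COP_actual/COP_Carnot = 4.331/9.818 = 0.4411.

0.441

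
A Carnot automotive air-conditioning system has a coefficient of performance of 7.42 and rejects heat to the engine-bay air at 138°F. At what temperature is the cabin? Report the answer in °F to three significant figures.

For a Carnot refrigerator COP_R = T_C/(T_H − T_C), so T_C = COP·T_H/(1 + COP).
With T_H = 332.04 K, T_C = 7.42 × 332.04/8.420 = 292.60 K.
Converting, 292.60 K = 67.02°F.

67.0 °F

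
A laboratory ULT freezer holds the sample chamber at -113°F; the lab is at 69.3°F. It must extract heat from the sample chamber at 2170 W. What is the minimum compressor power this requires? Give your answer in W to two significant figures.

1100 W

In absolute terms T_C = 192.59 K and T_H = 293.87 K, so ΔT = 101.3 K.
COP_Carnot = T_C/ΔT = 192.59/101.3 = 1.902.
Ẇ_min = Q̇/COP_Carnot = 2170/1.902 = 1141 W.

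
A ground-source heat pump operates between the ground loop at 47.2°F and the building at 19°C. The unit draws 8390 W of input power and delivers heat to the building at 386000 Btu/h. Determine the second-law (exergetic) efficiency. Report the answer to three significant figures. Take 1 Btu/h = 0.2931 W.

Converting, Q̇_H = 386000 Btu/h = 113100 W, so COP_actual = Q̇_H/Ẇ = 113100/8390 = 13.48.
In absolute terms T_C = 281.59 K and T_H = 292.15 K, so ΔT = 10.56 K.
COP_Carnot = T_H/ΔT = 292.15/10.56 = 27.68.
η_II = COP_actual/COP_Carnot = 13.48/27.68 = 0.4872.

0.487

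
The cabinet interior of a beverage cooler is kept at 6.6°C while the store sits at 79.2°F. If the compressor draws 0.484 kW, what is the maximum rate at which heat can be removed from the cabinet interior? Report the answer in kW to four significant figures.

In absolute terms T_C = 279.75 K and T_H = 299.37 K, so ΔT = 19.62 K.
COP_Carnot = T_C/ΔT = 279.75/19.62 = 14.26.
Q̇_max = COP_Carnot × Ẇ = 14.26 × 0.4840 kW = 6.900 kW.

6.900 kW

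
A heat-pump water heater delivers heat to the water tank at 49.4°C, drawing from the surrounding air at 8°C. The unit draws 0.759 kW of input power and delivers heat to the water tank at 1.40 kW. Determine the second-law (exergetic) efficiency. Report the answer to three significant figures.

COP_actual = Q̇_H/Ẇ = 1.400/0.7590 = 1.845.
In absolute terms T_C = 281.15 K and T_H = 322.55 K, so ΔT = 41.40 K.
COP_Carnot = T_H/ΔT = 322.55/41.40 = 7.791.
η_II = COP_actual/COP_Carnot = 1.845/7.791 = 0.2367.

0.237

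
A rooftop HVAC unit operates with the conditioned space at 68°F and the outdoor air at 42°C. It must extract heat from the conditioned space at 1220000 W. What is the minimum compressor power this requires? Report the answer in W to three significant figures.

In absolute terms T_C = 293.15 K and T_H = 315.15 K, so ΔT = 22.00 K.
COP_Carnot = T_C/ΔT = 293.15/22.00 = 13.33.
Ẇ_min = Q̇/COP_Carnot = 1220000/13.33 = 91560 W.

91600 W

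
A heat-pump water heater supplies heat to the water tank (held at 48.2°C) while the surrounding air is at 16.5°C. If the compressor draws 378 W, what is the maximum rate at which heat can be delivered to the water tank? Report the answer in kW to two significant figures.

3.8 kW

In absolute terms T_C = 289.65 K and T_H = 321.35 K, so ΔT = 31.70 K.
COP_Carnot = T_H/ΔT = 321.35/31.70 = 10.14.
Q̇_max = COP_Carnot × Ẇ = 10.14 × 378.0 W = 3832 W = 3.832 kW.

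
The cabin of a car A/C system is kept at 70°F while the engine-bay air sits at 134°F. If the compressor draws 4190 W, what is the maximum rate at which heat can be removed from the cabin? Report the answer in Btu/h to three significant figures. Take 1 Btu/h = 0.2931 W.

118000 Btu/h

In absolute terms T_C = 294.26 K and T_H = 329.82 K, so ΔT = 35.56 K.
COP_Carnot = T_C/ΔT = 294.26/35.56 = 8.276.
Q̇_max = COP_Carnot × Ẇ = 8.276 × 4190 W = 34680 W = 118300 Btu/h.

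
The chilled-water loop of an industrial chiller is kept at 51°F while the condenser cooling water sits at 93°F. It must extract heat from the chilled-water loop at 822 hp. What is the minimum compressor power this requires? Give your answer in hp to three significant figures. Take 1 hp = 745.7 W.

In absolute terms T_C = 283.71 K and T_H = 307.04 K, so ΔT = 23.33 K.
COP_Carnot = T_C/ΔT = 283.71/23.33 = 12.16.
Ẇ_min = Q̇/COP_Carnot = 822.0/12.16 = 67.61 hp.

67.6 hp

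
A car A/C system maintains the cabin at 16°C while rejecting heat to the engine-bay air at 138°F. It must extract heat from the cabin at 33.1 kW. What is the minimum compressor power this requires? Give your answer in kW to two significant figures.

In absolute terms T_C = 289.15 K and T_H = 332.04 K, so ΔT = 42.89 K.
COP_Carnot = T_C/ΔT = 289.15/42.89 = 6.742.
Ẇ_min = Q̇/COP_Carnot = 33.10/6.742 = 4.910 kW.

4.9 kW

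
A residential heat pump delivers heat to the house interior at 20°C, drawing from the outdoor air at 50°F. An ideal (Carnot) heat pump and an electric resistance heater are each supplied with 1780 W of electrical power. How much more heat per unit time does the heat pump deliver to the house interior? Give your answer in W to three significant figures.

50400 W

In absolute terms T_C = 283.15 K and T_H = 293.15 K, so ΔT = 10.00 K.
COP_Carnot = T_H/ΔT = 293.15/10.00 = 29.32.
The heat pump delivers Q̇_H = COP × Ẇ = 52180 W; the resistance heater delivers Ẇ = 1780 W.
Extra = (COP − 1)·Ẇ = 50400 W.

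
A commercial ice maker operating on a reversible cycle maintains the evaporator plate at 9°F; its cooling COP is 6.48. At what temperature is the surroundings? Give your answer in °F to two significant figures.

COP_R = T_C/(T_H − T_C) gives T_H − T_C = T_C/COP.
With T_C = 260.37 K, T_H = 260.37 × (1 + 1/6.48) = 300.55 K.
Converting, 300.55 K = 81.33°F.

81 °F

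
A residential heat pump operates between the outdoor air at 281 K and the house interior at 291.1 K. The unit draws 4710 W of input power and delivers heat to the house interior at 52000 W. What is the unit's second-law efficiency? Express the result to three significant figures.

COP_actual = Q̇_H/Ẇ = 52000/4710 = 11.04.
The reservoir spacing is ΔT = 291.1 − 281 = 10.10 K.
COP_Carnot = T_H/ΔT = 291.10/10.10 = 28.82.
η_II = COP_actual/COP_Carnot = 11.04/28.82 = 0.3831.

0.383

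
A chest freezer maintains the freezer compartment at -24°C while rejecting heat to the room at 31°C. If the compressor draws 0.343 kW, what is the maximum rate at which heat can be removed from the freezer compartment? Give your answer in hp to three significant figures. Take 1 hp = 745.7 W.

2.08 hp

In absolute terms T_C = 249.15 K and T_H = 304.15 K, so ΔT = 55.00 K.
COP_Carnot = T_C/ΔT = 249.15/55.00 = 4.530.
Q̇_max = COP_Carnot × Ẇ = 4.530 × 0.3430 kW = 1.554 kW = 2.084 hp.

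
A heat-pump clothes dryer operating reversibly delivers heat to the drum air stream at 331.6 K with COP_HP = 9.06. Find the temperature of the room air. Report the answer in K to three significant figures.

COP_HP = T_H/(T_H − T_C) gives T_H − T_C = T_H/COP.
With T_H = 331.60 K, T_C = 331.60 × (1 − 1/9.06) = 295.00 K.

295 K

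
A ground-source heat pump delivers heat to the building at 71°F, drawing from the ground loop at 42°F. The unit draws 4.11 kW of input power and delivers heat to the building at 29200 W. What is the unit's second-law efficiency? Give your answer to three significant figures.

0.388

Converting, Q̇_H = 29200 W = 29.20 kW, so COP_actual = Q̇_H/Ẇ = 29.20/4.110 = 7.105.
In absolute terms T_C = 278.71 K and T_H = 294.82 K, so ΔT = 16.11 K.
COP_Carnot = T_H/ΔT = 294.82/16.11 = 18.30.
η_II = COP_actual/COP_Carnot = 7.105/18.30 = 0.3883.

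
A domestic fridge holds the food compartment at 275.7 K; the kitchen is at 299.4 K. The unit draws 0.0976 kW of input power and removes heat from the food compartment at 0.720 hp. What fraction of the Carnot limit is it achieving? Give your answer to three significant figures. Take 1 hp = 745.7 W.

Converting, Q̇_C = 0.7200 hp = 0.5369 kW, so COP_actual = Q̇_C/Ẇ = 0.5369/0.09760 = 5.501.
The reservoir spacing is ΔT = 299.4 − 275.7 = 23.70 K.
COP_Carnot = T_C/ΔT = 275.70/23.70 = 11.63.
η_II = COP_actual/COP_Carnot = 5.501/11.63 = 0.4729.

0.473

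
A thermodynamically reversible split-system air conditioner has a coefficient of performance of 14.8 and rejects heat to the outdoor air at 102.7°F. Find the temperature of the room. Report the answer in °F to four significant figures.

67.11 °F

For a Carnot refrigerator COP_R = T_C/(T_H − T_C), so T_C = COP·T_H/(1 + COP).
With T_H = 312.43 K, T_C = 14.8 × 312.43/15.80 = 292.65 K.
Converting, 292.65 K = 67.11°F.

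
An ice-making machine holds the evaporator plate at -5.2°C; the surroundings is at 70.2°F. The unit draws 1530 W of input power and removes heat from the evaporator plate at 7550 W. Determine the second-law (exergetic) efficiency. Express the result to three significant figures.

0.487

COP_actual = Q̇_C/Ẇ = 7550/1530 = 4.935.
In absolute terms T_C = 267.95 K and T_H = 294.37 K, so ΔT = 26.42 K.
COP_Carnot = T_C/ΔT = 267.95/26.42 = 10.14.
η_II = COP_actual/COP_Carnot = 4.935/10.14 = 0.4866.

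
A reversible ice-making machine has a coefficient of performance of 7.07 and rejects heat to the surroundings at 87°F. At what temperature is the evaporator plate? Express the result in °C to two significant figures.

For a Carnot refrigerator COP_R = T_C/(T_H − T_C), so T_C = COP·T_H/(1 + COP).
With T_H = 303.71 K, T_C = 7.07 × 303.71/8.070 = 266.07 K.
Converting, 266.07 K = -7.08°C.

-7.1 °C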